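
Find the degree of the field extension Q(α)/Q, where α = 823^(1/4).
[Q(α):Q] = 4

α is a root of x^4 - 823. By Eisenstein's criterion at the prime p = 823 (which divides the constant term 823 but p^2 = 677329 does not, since 823 is squarefree), x^4 - 823 is irreducible over Q. Hence [Q(α):Q] = 4.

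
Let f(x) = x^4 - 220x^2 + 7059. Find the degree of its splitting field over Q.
[K : Q] = 4

Solving the quadratic in x^2: x^2 = (220 ± √(220^2 - 4·7059))/2 = (220 ± √20164)/2 = (220 ± 142)/2, giving x^2 = 181 or x^2 = 39. So f(x) = (x^2 - 181)(x^2 - 39) and the roots of f are ±√181, ±√39. Hence the splitting field is K = Q(√181, √39). Since 181 and 39 are distinct squarefree integers > 1, their product 7059 is not a perfect square, so √39 ∉ Q(√181). By the tower law [K:Q] = [Q(√181,√39):Q(√181)] · [Q(√181):Q] = 2 · 2 = 4.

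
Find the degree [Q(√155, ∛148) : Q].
[Q(√155, ∛148) : Q] = 6

Let L = Q(√155, ∛148). Since Q(√155) ⊂ L and [Q(√155):Q] = 2, the tower law gives 2 | [L:Q]. Likewise Q(∛148) ⊂ L with [Q(∛148):Q] = 3 (because 148 is not a perfect cube), so 3 | [L:Q]. As gcd(2,3) = 1, [L:Q] is divisible by 6. Conversely L is generated over Q by √155 and ∛148, so [L:Q] ≤ 2·3 = 6. Therefore [Q(√155, ∛148) : Q] = 6.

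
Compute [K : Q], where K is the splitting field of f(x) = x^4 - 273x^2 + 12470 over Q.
[K : Q] = 4

Solving the quadratic in x^2: x^2 = (273 ± √(273^2 - 4·12470))/2 = (273 ± √24649)/2 = (273 ± 157)/2, giving x^2 = 58 or x^2 = 215. So f(x) = (x^2 - 58)(x^2 - 215) and the roots of f are ±√58, ±√215. Hence the splitting field is K = Q(√58, √215). Since 58 and 215 are distinct squarefree integers > 1, their product 12470 is not a perfect square, so √215 ∉ Q(√58). By the tower law [K:Q] = [Q(√58,√215):Q(√58)] · [Q(√58):Q] = 2 · 2 = 4.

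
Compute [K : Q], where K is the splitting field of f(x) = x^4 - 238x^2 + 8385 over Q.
[K : Q] = 4

Solving the quadratic in x^2: x^2 = (238 ± √(238^2 - 4·8385))/2 = (238 ± √23104)/2 = (238 ± 152)/2, giving x^2 = 43 or x^2 = 195. So f(x) = (x^2 - 43)(x^2 - 195) and the roots of f are ±√43, ±√195. Hence the splitting field is K = Q(√43, √195). Since 43 and 195 are distinct squarefree integers > 1, their product 8385 is not a perfect square, so √195 ∉ Q(√43). By the tower law [K:Q] = [Q(√43,√195):Q(√43)] · [Q(√43):Q] = 2 · 2 = 4.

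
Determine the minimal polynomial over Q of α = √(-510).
m_α(x) = x^2 + 510

α satisfies α^2 + 510 = 0, so x^2 + 510 annihilates α. Since d = -510 is squarefree and ≠ 1, it is not a perfect square in Q, so x^2 + 510 has no rational root and is therefore irreducible over Q (a degree-2 polynomial over a field is irreducible iff it has no root). Hence m_α(x) = x^2 + 510.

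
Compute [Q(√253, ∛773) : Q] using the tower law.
[Q(√253, ∛773) : Q] = 6

Let L = Q(√253, ∛773). Since Q(√253) ⊂ L and [Q(√253):Q] = 2, the tower law gives 2 | [L:Q]. Likewise Q(∛773) ⊂ L with [Q(∛773):Q] = 3 (because 773 is not a perfect cube), so 3 | [L:Q]. As gcd(2,3) = 1, [L:Q] is divisible by 6. Conversely L is generated over Q by √253 and ∛773, so [L:Q] ≤ 2·3 = 6. Therefore [Q(√253, ∛773) : Q] = 6.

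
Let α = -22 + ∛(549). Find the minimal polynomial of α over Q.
m_α(x) = x^3 + 66x^2 + 1452x + 10099

Set β = α + 22 = ∛(549), so β^3 = 549. Then (α + 22)^3 - 549 = 0, i.e. α is a root of g(x) = (x + 22)^3 - 549 = x^3 + 66x^2 + 1452x + 10099. Since g(x) = h(x + 22) where h(x) = x^3 - 549, and h is irreducible over Q (because 549 is not a perfect cube, so h has no rational root, and a monic cubic with no rational root is irreducible), g is also irreducible (irreducibility is preserved under the substitution x → x + 22). Hence m_α(x) = x^3 + 66x^2 + 1452x + 10099.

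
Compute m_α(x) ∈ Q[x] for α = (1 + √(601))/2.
m_α(x) = x^2 - x - 150

From 2α - 1 = √(601), squaring gives (2α - 1)^2 = 601, i.e. 4α^2 - 4α + 1 = 601, so α^2 - α + (1 - 601)/4 = 0. Since 601 ≡ 1 (mod 4), (1 - 601)/4 = -150 ∈ Z. The polynomial x^2 - x - 150 has discriminant 1 - 4·(-150) = 601, which is not a perfect square in Q (d = 601 is squarefree and ≠ 1), so x^2 - x - 150 is irreducible over Q. It is the minimal polynomial of α.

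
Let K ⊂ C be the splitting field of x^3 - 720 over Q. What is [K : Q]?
[K : Q] = 6

The roots of x^3 - 720 are ∛720, ω∛720, ω^2∛720 where ω = e^(2πi/3) is a primitive cube root of unity, so K = Q(∛720, ω). Now [Q(∛720):Q] = 3 (since 720 is not a perfect cube, x^3 - 720 is irreducible) and [Q(ω):Q] = 2. Both 2 and 3 divide [K:Q], and [K:Q] ≤ 3·2 = 6, so [K:Q] = 6. (Equivalently: Q(∛720) ⊂ R but ω ∉ R, so [K : Q(∛720)] = 2.)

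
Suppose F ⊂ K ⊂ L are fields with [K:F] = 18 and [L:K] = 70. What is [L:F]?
[L:F] = 1260

The tower law says that for any tower of field extensions F ⊂ K ⊂ L with finite degrees, [L:F] = [L:K] · [K:F]. Here this gives [L:F] = 70 · 18 = 1260.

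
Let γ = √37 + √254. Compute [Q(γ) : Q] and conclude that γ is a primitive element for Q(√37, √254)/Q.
[Q(γ) : Q] = 4 (equivalently, Q(γ) = Q(√37, √254))

Obviously Q(γ) ⊆ Q(√37, √254), and [Q(√37, √254):Q] = 4 (since 37, 254 are distinct squarefree integers > 1 with 9398 not a perfect square). To show equality we compute the minimal polynomial of γ. From γ = √37 + √254: γ^2 = 37 + 2√(9398) + 254 = 291 + 2√(9398), so γ^2 - 291 = 2√(9398); squaring, (γ^2 - 291)^2 = 4·9398, i.e. γ^4 - 582γ^2 + 84681 - 37592 = 0, i.e. γ^4 - 582γ^2 + 47089 = 0. So γ is a root of x^4 - 582x^2 + 47089. This polynomial is irreducible over Q: it has no rational root (each ±√37 ± √254 is irrational), and any factorization into two quadratics over Q would force √(9398) ∈ Q (pairing opposite roots) or √37, √254 ∈ Q (other pairings), all impossible. Hence [Q(γ):Q] = 4 = [Q(√37, √254):Q], so Q(γ) = Q(√37, √254).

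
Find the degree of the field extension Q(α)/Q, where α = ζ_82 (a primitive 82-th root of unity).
[Q(α):Q] = 40

The minimal polynomial of ζ_82 over Q is the 82-th cyclotomic polynomial Φ_82(x), which is irreducible over Q and has degree φ(82) = 40. Hence [Q(α):Q] = φ(82) = 40.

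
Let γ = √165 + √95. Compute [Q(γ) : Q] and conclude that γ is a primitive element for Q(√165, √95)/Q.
[Q(γ) : Q] = 4 (equivalently, Q(γ) = Q(√165, √95))

Obviously Q(γ) ⊆ Q(√165, √95), and [Q(√165, √95):Q] = 4 (since 165, 95 are distinct squarefree integers > 1 with 15675 not a perfect square). To show equality we compute the minimal polynomial of γ. From γ = √165 + √95: γ^2 = 165 + 2√(15675) + 95 = 260 + 2√(15675), so γ^2 - 260 = 2√(15675); squaring, (γ^2 - 260)^2 = 4·15675, i.e. γ^4 - 520γ^2 + 67600 - 62700 = 0, i.e. γ^4 - 520γ^2 + 4900 = 0. So γ is a root of x^4 - 520x^2 + 4900. This polynomial is irreducible over Q: it has no rational root (each ±√165 ± √95 is irrational), and any factorization into two quadratics over Q would force √(15675) ∈ Q (pairing opposite roots) or √165, √95 ∈ Q (other pairings), all impossible. Hence [Q(γ):Q] = 4 = [Q(√165, √95):Q], so Q(γ) = Q(√165, √95).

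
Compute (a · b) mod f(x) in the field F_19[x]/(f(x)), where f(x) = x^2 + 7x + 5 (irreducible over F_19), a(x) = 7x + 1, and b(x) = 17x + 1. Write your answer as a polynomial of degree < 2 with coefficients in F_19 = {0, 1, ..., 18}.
a · b ≡ 8x + 14 (mod f(x))

Multiply in F_19[x]: a(x)·b(x) = (7x + 1)·(17x + 1) = 5x^2 + 5x + 1. This has degree ≥ 2, so divide by f(x) over F_19: 5x^2 + 5x + 1 = (5)·(x^2 + 7x + 5) + (8x + 14). Hence a·b ≡ 8x + 14 (mod f). (F_19[x]/(f) is a field with 19^2 = 361 elements since f is irreducible of degree 2.)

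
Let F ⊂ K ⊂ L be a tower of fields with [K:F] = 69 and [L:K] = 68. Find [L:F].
[L:F] = 4692

The tower law says that for any tower of field extensions F ⊂ K ⊂ L with finite degrees, [L:F] = [L:K] · [K:F]. Here this gives [L:F] = 68 · 69 = 4692.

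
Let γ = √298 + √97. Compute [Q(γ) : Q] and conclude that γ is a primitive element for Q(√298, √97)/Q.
[Q(γ) : Q] = 4 (equivalently, Q(γ) = Q(√298, √97))

Obviously Q(γ) ⊆ Q(√298, √97), and [Q(√298, √97):Q] = 4 (since 298, 97 are distinct squarefree integers > 1 with 28906 not a perfect square). To show equality we compute the minimal polynomial of γ. From γ = √298 + √97: γ^2 = 298 + 2√(28906) + 97 = 395 + 2√(28906), so γ^2 - 395 = 2√(28906); squaring, (γ^2 - 395)^2 = 4·28906, i.e. γ^4 - 790γ^2 + 156025 - 115624 = 0, i.e. γ^4 - 790γ^2 + 40401 = 0. So γ is a root of x^4 - 790x^2 + 40401. This polynomial is irreducible over Q: it has no rational root (each ±√298 ± √97 is irrational), and any factorization into two quadratics over Q would force √(28906) ∈ Q (pairing opposite roots) or √298, √97 ∈ Q (other pairings), all impossible. Hence [Q(γ):Q] = 4 = [Q(√298, √97):Q], so Q(γ) = Q(√298, √97).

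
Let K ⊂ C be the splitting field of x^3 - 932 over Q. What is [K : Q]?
[K : Q] = 6

The roots of x^3 - 932 are ∛932, ω∛932, ω^2∛932 where ω = e^(2πi/3) is a primitive cube root of unity, so K = Q(∛932, ω). Now [Q(∛932):Q] = 3 (since 932 is not a perfect cube, x^3 - 932 is irreducible) and [Q(ω):Q] = 2. Both 2 and 3 divide [K:Q], and [K:Q] ≤ 3·2 = 6, so [K:Q] = 6. (Equivalently: Q(∛932) ⊂ R but ω ∉ R, so [K : Q(∛932)] = 2.)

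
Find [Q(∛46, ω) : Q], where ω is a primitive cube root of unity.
[Q(∛46, ω) : Q] = 6

[Q(∛46):Q] = 3 (min poly x^3 - 46, irreducible since 46 is not a perfect cube). [Q(ω):Q] = 2 (min poly x^2 + x + 1). Since Q(∛46) ⊂ R and ω ∉ R, we have ω ∉ Q(∛46), so x^2 + x + 1 remains irreducible over Q(∛46) and [Q(∛46, ω) : Q(∛46)] = 2. By the tower law, [Q(∛46, ω) : Q] = 3 · 2 = 6. (In fact Q(∛46, ω) is the splitting field of x^3 - 46 over Q.)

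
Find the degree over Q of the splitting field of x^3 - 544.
[K : Q] = 6

The roots of x^3 - 544 are ∛544, ω∛544, ω^2∛544 where ω = e^(2πi/3) is a primitive cube root of unity, so K = Q(∛544, ω). Now [Q(∛544):Q] = 3 (since 544 is not a perfect cube, x^3 - 544 is irreducible) and [Q(ω):Q] = 2. Both 2 and 3 divide [K:Q], and [K:Q] ≤ 3·2 = 6, so [K:Q] = 6. (Equivalently: Q(∛544) ⊂ R but ω ∉ R, so [K : Q(∛544)] = 2.)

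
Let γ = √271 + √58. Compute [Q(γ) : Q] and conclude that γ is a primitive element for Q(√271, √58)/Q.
[Q(γ) : Q] = 4 (equivalently, Q(γ) = Q(√271, √58))

Obviously Q(γ) ⊆ Q(√271, √58), and [Q(√271, √58):Q] = 4 (since 271, 58 are distinct squarefree integers > 1 with 15718 not a perfect square). To show equality we compute the minimal polynomial of γ. From γ = √271 + √58: γ^2 = 271 + 2√(15718) + 58 = 329 + 2√(15718), so γ^2 - 329 = 2√(15718); squaring, (γ^2 - 329)^2 = 4·15718, i.e. γ^4 - 658γ^2 + 108241 - 62872 = 0, i.e. γ^4 - 658γ^2 + 45369 = 0. So γ is a root of x^4 - 658x^2 + 45369. This polynomial is irreducible over Q: it has no rational root (each ±√271 ± √58 is irrational), and any factorization into two quadratics over Q would force √(15718) ∈ Q (pairing opposite roots) or √271, √58 ∈ Q (other pairings), all impossible. Hence [Q(γ):Q] = 4 = [Q(√271, √58):Q], so Q(γ) = Q(√271, √58).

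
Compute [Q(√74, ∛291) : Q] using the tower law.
[Q(√74, ∛291) : Q] = 6

Let L = Q(√74, ∛291). Since Q(√74) ⊂ L and [Q(√74):Q] = 2, the tower law gives 2 | [L:Q]. Likewise Q(∛291) ⊂ L with [Q(∛291):Q] = 3 (because 291 is not a perfect cube), so 3 | [L:Q]. As gcd(2,3) = 1, [L:Q] is divisible by 6. Conversely L is generated over Q by √74 and ∛291, so [L:Q] ≤ 2·3 = 6. Therefore [Q(√74, ∛291) : Q] = 6.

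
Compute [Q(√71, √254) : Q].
[Q(√71, √254) : Q] = 4

[Q(√71):Q] = 2 (min poly x^2 - 71, irreducible since 71 is squarefree > 1). For the top step, suppose √254 ∈ Q(√71), say √254 = c + d√71 with c, d ∈ Q. Squaring: 254 = c^2 + 71d^2 + 2cd√71. Since √71 ∉ Q this forces 2cd = 0. If d = 0 then √254 = c ∈ Q, contradicting 254 squarefree > 1. If c = 0 then 254 = 71d^2, so 71·254 = (71d)^2 is a perfect square in Q — but 71·254 = 18034 is not a perfect square (since 71 and 254 are distinct squarefree integers). Contradiction. Hence √254 ∉ Q(√71), so x^2 - 254 stays irreducible over Q(√71) and [Q(√71, √254) : Q(√71)] = 2. By the tower law, [Q(√71, √254) : Q] = 2 · 2 = 4.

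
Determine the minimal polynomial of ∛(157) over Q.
m_α(x) = x^3 - 157

α satisfies α^3 = 157, so x^3 - 157 annihilates α. By the rational root test, a rational root p/q (in lowest terms) of x^3 - 157 would satisfy p^3 = 157 q^3, forcing q = 1 and p^3 = 157; but 157 is not a perfect cube, contradiction. A monic cubic over Q with no rational root is irreducible (any nontrivial factorization would include a linear factor). Hence x^3 - 157 is the minimal polynomial of α, and in particular [Q(α):Q] = 3.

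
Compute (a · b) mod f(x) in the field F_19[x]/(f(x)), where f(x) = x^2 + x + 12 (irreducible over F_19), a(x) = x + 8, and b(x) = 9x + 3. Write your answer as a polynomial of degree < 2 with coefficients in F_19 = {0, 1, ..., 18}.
a · b ≡ 9x + 11 (mod f(x))

Multiply in F_19[x]: a(x)·b(x) = (x + 8)·(9x + 3) = 9x^2 + 18x + 5. This has degree ≥ 2, so divide by f(x) over F_19: 9x^2 + 18x + 5 = (9)·(x^2 + x + 12) + (9x + 11). Hence a·b ≡ 9x + 11 (mod f). (F_19[x]/(f) is a field with 19^2 = 361 elements since f is irreducible of degree 2.)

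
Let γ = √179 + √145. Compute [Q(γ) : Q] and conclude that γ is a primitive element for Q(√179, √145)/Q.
[Q(γ) : Q] = 4 (equivalently, Q(γ) = Q(√179, √145))

Obviously Q(γ) ⊆ Q(√179, √145), and [Q(√179, √145):Q] = 4 (since 179, 145 are distinct squarefree integers > 1 with 25955 not a perfect square). To show equality we compute the minimal polynomial of γ. From γ = √179 + √145: γ^2 = 179 + 2√(25955) + 145 = 324 + 2√(25955), so γ^2 - 324 = 2√(25955); squaring, (γ^2 - 324)^2 = 4·25955, i.e. γ^4 - 648γ^2 + 104976 - 103820 = 0, i.e. γ^4 - 648γ^2 + 1156 = 0. So γ is a root of x^4 - 648x^2 + 1156. This polynomial is irreducible over Q: it has no rational root (each ±√179 ± √145 is irrational), and any factorization into two quadratics over Q would force √(25955) ∈ Q (pairing opposite roots) or √179, √145 ∈ Q (other pairings), all impossible. Hence [Q(γ):Q] = 4 = [Q(√179, √145):Q], so Q(γ) = Q(√179, √145).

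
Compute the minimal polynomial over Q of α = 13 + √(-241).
m_α(x) = x^2 - 26x + 410

From α - 13 = √(-241), squaring gives (α - 13)^2 = -241, i.e. α^2 - 26α + 169 = -241, so α^2 - 26α + 410 = 0. The discriminant of x^2 - 26x + 410 is (-26)^2 - 4·(410) = 676 - 1640 = -964, and 4·(-241) is not a perfect square in Q since -241 is squarefree and ≠ 1. Hence x^2 - 26x + 410 is irreducible over Q and is the minimal polynomial of α.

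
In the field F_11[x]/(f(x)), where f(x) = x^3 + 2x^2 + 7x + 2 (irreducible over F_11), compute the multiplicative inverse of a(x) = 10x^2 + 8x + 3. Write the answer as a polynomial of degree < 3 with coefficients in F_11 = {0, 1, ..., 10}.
a(x)^(-1) ≡ 7x^2 + x + 6 (mod f(x))

Since f is irreducible over F_11, F_11[x]/(f) is a field and a(x) ≠ 0 has an inverse. Apply the extended Euclidean algorithm to f(x) and a(x) in F_11[x]: f(x) = (10x + 1)·a(x) + (2x + 10);  a(x) = (5x + 1)·(2x + 10) + (4). The last nonzero remainder is the constant 4 = gcd(f, a) in F_11. Back-substituting through the division chain expresses 4 = s(x)·a(x) + t(x)·f(x) with s(x) ≡ 6x^2 + 4x + 2 (mod f), so (6x^2 + 4x + 2)·a(x) ≡ 4 (mod f). Multiplying by 4^(-1) ≡ 3 in F_11 gives a(x)^(-1) ≡ 3·(6x^2 + 4x + 2) ≡ 7x^2 + x + 6 (mod f). Check: (10x^2 + 8x + 3)·(7x^2 + x + 6) = 4x^4 + x^2 + 7x + 7 ≡ 1 (mod x^3 + 2x^2 + 7x + 2).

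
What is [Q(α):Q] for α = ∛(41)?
[Q(α):Q] = 3

The minimal polynomial of α is x^3 - 41, irreducible over Q since 41 is not a perfect cube (so x^3 - 41 has no rational root). Hence [Q(α):Q] = deg(m_α) = 3.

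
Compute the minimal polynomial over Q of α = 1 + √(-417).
m_α(x) = x^2 - 2x + 418

From α - 1 = √(-417), squaring gives (α - 1)^2 = -417, i.e. α^2 - 2α + 1 = -417, so α^2 - 2α + 418 = 0. The discriminant of x^2 - 2x + 418 is (-2)^2 - 4·(418) = 4 - 1672 = -1668, and 4·(-417) is not a perfect square in Q since -417 is squarefree and ≠ 1. Hence x^2 - 2x + 418 is irreducible over Q and is the minimal polynomial of α.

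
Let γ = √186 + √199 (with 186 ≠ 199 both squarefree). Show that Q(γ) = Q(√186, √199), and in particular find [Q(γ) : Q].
[Q(γ) : Q] = 4 (equivalently, Q(γ) = Q(√186, √199))

Obviously Q(γ) ⊆ Q(√186, √199), and [Q(√186, √199):Q] = 4 (since 186, 199 are distinct squarefree integers > 1 with 37014 not a perfect square). To show equality we compute the minimal polynomial of γ. From γ = √186 + √199: γ^2 = 186 + 2√(37014) + 199 = 385 + 2√(37014), so γ^2 - 385 = 2√(37014); squaring, (γ^2 - 385)^2 = 4·37014, i.e. γ^4 - 770γ^2 + 148225 - 148056 = 0, i.e. γ^4 - 770γ^2 + 169 = 0. So γ is a root of x^4 - 770x^2 + 169. This polynomial is irreducible over Q: it has no rational root (each ±√186 ± √199 is irrational), and any factorization into two quadratics over Q would force √(37014) ∈ Q (pairing opposite roots) or √186, √199 ∈ Q (other pairings), all impossible. Hence [Q(γ):Q] = 4 = [Q(√186, √199):Q], so Q(γ) = Q(√186, √199).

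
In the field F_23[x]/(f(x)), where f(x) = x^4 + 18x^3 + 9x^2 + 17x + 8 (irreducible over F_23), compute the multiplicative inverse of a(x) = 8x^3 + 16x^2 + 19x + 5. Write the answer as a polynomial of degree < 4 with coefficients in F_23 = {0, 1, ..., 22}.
a(x)^(-1) ≡ 6x^3 + 9x^2 + 5 (mod f(x))

Since f is irreducible over F_23, F_23[x]/(f) is a field and a(x) ≠ 0 has an inverse. Apply the extended Euclidean algorithm to f(x) and a(x) in F_23[x]: f(x) = (3x + 2)·a(x) + (12x^2 + 10x + 21);  a(x) = (16x + 11)·(12x^2 + 10x + 21) + (10x + 4);  (12x^2 + 10x + 21) = (15x + 18)·(10x + 4) + (18). The last nonzero remainder is the constant 18 = gcd(f, a) in F_23. Back-substituting through the division chain expresses 18 = s(x)·a(x) + t(x)·f(x) with s(x) ≡ 16x^3 + x^2 + 21 (mod f), so (16x^3 + x^2 + 21)·a(x) ≡ 18 (mod f). Multiplying by 18^(-1) ≡ 9 in F_23 gives a(x)^(-1) ≡ 9·(16x^3 + x^2 + 21) ≡ 6x^3 + 9x^2 + 5 (mod f). Check: (8x^3 + 16x^2 + 19x + 5)·(6x^3 + 9x^2 + 5) = 2x^6 + 7x^5 + 5x^4 + 11x^3 + 10x^2 + 3x + 2 ≡ 1 (mod x^4 + 18x^3 + 9x^2 + 17x + 8).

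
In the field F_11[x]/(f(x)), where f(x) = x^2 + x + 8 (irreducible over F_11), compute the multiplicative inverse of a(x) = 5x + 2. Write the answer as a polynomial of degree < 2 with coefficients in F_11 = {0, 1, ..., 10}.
a(x)^(-1) ≡ 4x + 9 (mod f(x))

Since f is irreducible over F_11, F_11[x]/(f) is a field and a(x) ≠ 0 has an inverse. Apply the extended Euclidean algorithm to f(x) and a(x) in F_11[x]: f(x) = (9x + 1)·a(x) + (6). The last nonzero remainder is the constant 6 = gcd(f, a) in F_11. Back-substituting through the division chain expresses 6 = s(x)·a(x) + t(x)·f(x) with s(x) ≡ 2x + 10 (mod f), so (2x + 10)·a(x) ≡ 6 (mod f). Multiplying by 6^(-1) ≡ 2 in F_11 gives a(x)^(-1) ≡ 2·(2x + 10) ≡ 4x + 9 (mod f). Check: (5x + 2)·(4x + 9) = 9x^2 + 9x + 7 ≡ 1 (mod x^2 + x + 8).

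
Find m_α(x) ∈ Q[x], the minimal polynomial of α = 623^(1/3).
m_α(x) = x^3 - 623

α satisfies α^3 = 623, so x^3 - 623 annihilates α. By the rational root test, a rational root p/q (in lowest terms) of x^3 - 623 would satisfy p^3 = 623 q^3, forcing q = 1 and p^3 = 623; but 623 is not a perfect cube, contradiction. A monic cubic over Q with no rational root is irreducible (any nontrivial factorization would include a linear factor). Hence x^3 - 623 is the minimal polynomial of α, and in particular [Q(α):Q] = 3.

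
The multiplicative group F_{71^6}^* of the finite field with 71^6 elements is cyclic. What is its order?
|F_{71^6}^*| = 128100283920

F_{71^6} has 71^6 = 128100283921 elements; its multiplicative group consists of all nonzero elements, so |F_{71^6}^*| = 128100283921 - 1 = 128100283920. (It is cyclic since any finite subgroup of the multiplicative group of a field is cyclic.)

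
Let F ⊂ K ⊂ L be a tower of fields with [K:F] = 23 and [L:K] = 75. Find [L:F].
[L:F] = 1725

The tower law says that for any tower of field extensions F ⊂ K ⊂ L with finite degrees, [L:F] = [L:K] · [K:F]. Here this gives [L:F] = 75 · 23 = 1725.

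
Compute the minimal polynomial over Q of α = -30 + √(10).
m_α(x) = x^2 + 60x + 890

From α + 30 = √(10), squaring gives (α + 30)^2 = 10, i.e. α^2 + 60α + 900 = 10, so α^2 + 60α + 890 = 0. The discriminant of x^2 + 60x + 890 is (60)^2 - 4·(890) = 3600 - 3560 = 40, and 4·(10) is not a perfect square in Q since 10 is squarefree and ≠ 1. Hence x^2 + 60x + 890 is irreducible over Q and is the minimal polynomial of α.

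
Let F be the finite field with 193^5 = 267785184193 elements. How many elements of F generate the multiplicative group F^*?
There are φ(267785184192) = 89261728000 primitive elements

F_q^* is cyclic of order q - 1 = 267785184192. A cyclic group of order m has exactly φ(m) generators. Here m = 267785184192 = 2^6 · 3 · 1394714501, so the number of primitive elements is φ(267785184192) = 89261728000.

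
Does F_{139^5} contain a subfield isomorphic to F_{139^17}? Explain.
No: F_{139^17} is not a subfield of F_{139^5}

F_{p^m} embeds in F_{p^n} iff m | n. Here 17 ∤ 5 (since 5 = 0·17 + 5 with remainder 5 ≠ 0), so F_{139^17} is not a subfield of F_{139^5}. Equivalently: if it were, the tower law would give 17 = [F_{139^17}:F_139] dividing [F_{139^5}:F_139] = 5, contradiction.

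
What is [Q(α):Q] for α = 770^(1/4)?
[Q(α):Q] = 4

α is a root of x^4 - 770. By Eisenstein's criterion at the prime p = 2 (which divides the constant term 770 but p^2 = 4 does not, since 770 is squarefree), x^4 - 770 is irreducible over Q. Hence [Q(α):Q] = 4.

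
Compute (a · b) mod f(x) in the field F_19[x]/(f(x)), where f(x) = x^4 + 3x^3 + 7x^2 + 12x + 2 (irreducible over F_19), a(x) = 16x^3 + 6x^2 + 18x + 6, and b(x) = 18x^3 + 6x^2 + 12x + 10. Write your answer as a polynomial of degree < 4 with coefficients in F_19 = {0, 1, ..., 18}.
a · b ≡ 7x^3 + 16x^2 + 16x + 16 (mod f(x))

Multiply in F_19[x]: a(x)·b(x) = (16x^3 + 6x^2 + 18x + 6)·(18x^3 + 6x^2 + 12x + 10) = 3x^6 + 14x^5 + x^4 + 11x^3 + 8x^2 + 5x + 3. This has degree ≥ 4, so divide by f(x) over F_19: 3x^6 + 14x^5 + x^4 + 11x^3 + 8x^2 + 5x + 3 = (3x^2 + 5x + 3)·(x^4 + 3x^3 + 7x^2 + 12x + 2) + (7x^3 + 16x^2 + 16x + 16). Hence a·b ≡ 7x^3 + 16x^2 + 16x + 16 (mod f). (F_19[x]/(f) is a field with 19^4 = 130321 elements since f is irreducible of degree 4.)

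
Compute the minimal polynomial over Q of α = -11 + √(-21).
m_α(x) = x^2 + 22x + 142

From α + 11 = √(-21), squaring gives (α + 11)^2 = -21, i.e. α^2 + 22α + 121 = -21, so α^2 + 22α + 142 = 0. The discriminant of x^2 + 22x + 142 is (22)^2 - 4·(142) = 484 - 568 = -84, and 4·(-21) is not a perfect square in Q since -21 is squarefree and ≠ 1. Hence x^2 + 22x + 142 is irreducible over Q and is the minimal polynomial of α.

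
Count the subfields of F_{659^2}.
F_{659^2} has 2 subfields

The subfields of F_{p^n} are exactly the fields F_{p^d} for d | n (each is the fixed field of the unique index-d subgroup of Gal(F_{p^n}/F_p) ≅ Z/nZ). The divisors of n = 2 are {1, 2}, giving 2 subfields: F_{659^1}, F_{659^2}.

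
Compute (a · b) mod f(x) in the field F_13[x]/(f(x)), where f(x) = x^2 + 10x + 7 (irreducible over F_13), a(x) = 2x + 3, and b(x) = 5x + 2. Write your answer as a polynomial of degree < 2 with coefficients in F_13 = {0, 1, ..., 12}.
a · b ≡ 10x + 1 (mod f(x))

Multiply in F_13[x]: a(x)·b(x) = (2x + 3)·(5x + 2) = 10x^2 + 6x + 6. This has degree ≥ 2, so divide by f(x) over F_13: 10x^2 + 6x + 6 = (10)·(x^2 + 10x + 7) + (10x + 1). Hence a·b ≡ 10x + 1 (mod f). (F_13[x]/(f) is a field with 13^2 = 169 elements since f is irreducible of degree 2.)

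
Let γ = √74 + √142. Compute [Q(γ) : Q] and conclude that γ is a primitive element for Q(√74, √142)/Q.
[Q(γ) : Q] = 4 (equivalently, Q(γ) = Q(√74, √142))

Obviously Q(γ) ⊆ Q(√74, √142), and [Q(√74, √142):Q] = 4 (since 74, 142 are distinct squarefree integers > 1 with 10508 not a perfect square). To show equality we compute the minimal polynomial of γ. From γ = √74 + √142: γ^2 = 74 + 2√(10508) + 142 = 216 + 2√(10508), so γ^2 - 216 = 2√(10508); squaring, (γ^2 - 216)^2 = 4·10508, i.e. γ^4 - 432γ^2 + 46656 - 42032 = 0, i.e. γ^4 - 432γ^2 + 4624 = 0. So γ is a root of x^4 - 432x^2 + 4624. This polynomial is irreducible over Q: it has no rational root (each ±√74 ± √142 is irrational), and any factorization into two quadratics over Q would force √(10508) ∈ Q (pairing opposite roots) or √74, √142 ∈ Q (other pairings), all impossible. Hence [Q(γ):Q] = 4 = [Q(√74, √142):Q], so Q(γ) = Q(√74, √142).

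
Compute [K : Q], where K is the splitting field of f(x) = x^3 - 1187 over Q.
[K : Q] = 6

The roots of x^3 - 1187 are ∛1187, ω∛1187, ω^2∛1187 where ω = e^(2πi/3) is a primitive cube root of unity, so K = Q(∛1187, ω). Now [Q(∛1187):Q] = 3 (since 1187 is not a perfect cube, x^3 - 1187 is irreducible) and [Q(ω):Q] = 2. Both 2 and 3 divide [K:Q], and [K:Q] ≤ 3·2 = 6, so [K:Q] = 6. (Equivalently: Q(∛1187) ⊂ R but ω ∉ R, so [K : Q(∛1187)] = 2.)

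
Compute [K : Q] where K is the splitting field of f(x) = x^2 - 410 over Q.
[K : Q] = 2

f(x) = x^2 - 410 factors as (x - √410)(x + √410). The splitting field is K = Q(√410). Since 410 is squarefree and > 1, it is not a perfect square, so x^2 - 410 is irreducible over Q and [Q(√410) : Q] = 2. Hence [K : Q] = 2.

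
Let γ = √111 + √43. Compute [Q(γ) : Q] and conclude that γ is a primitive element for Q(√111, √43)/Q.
[Q(γ) : Q] = 4 (equivalently, Q(γ) = Q(√111, √43))

Obviously Q(γ) ⊆ Q(√111, √43), and [Q(√111, √43):Q] = 4 (since 111, 43 are distinct squarefree integers > 1 with 4773 not a perfect square). To show equality we compute the minimal polynomial of γ. From γ = √111 + √43: γ^2 = 111 + 2√(4773) + 43 = 154 + 2√(4773), so γ^2 - 154 = 2√(4773); squaring, (γ^2 - 154)^2 = 4·4773, i.e. γ^4 - 308γ^2 + 23716 - 19092 = 0, i.e. γ^4 - 308γ^2 + 4624 = 0. So γ is a root of x^4 - 308x^2 + 4624. This polynomial is irreducible over Q: it has no rational root (each ±√111 ± √43 is irrational), and any factorization into two quadratics over Q would force √(4773) ∈ Q (pairing opposite roots) or √111, √43 ∈ Q (other pairings), all impossible. Hence [Q(γ):Q] = 4 = [Q(√111, √43):Q], so Q(γ) = Q(√111, √43).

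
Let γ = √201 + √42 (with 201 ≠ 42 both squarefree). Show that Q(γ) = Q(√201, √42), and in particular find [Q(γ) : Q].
[Q(γ) : Q] = 4 (equivalently, Q(γ) = Q(√201, √42))

Obviously Q(γ) ⊆ Q(√201, √42), and [Q(√201, √42):Q] = 4 (since 201, 42 are distinct squarefree integers > 1 with 8442 not a perfect square). To show equality we compute the minimal polynomial of γ. From γ = √201 + √42: γ^2 = 201 + 2√(8442) + 42 = 243 + 2√(8442), so γ^2 - 243 = 2√(8442); squaring, (γ^2 - 243)^2 = 4·8442, i.e. γ^4 - 486γ^2 + 59049 - 33768 = 0, i.e. γ^4 - 486γ^2 + 25281 = 0. So γ is a root of x^4 - 486x^2 + 25281. This polynomial is irreducible over Q: it has no rational root (each ±√201 ± √42 is irrational), and any factorization into two quadratics over Q would force √(8442) ∈ Q (pairing opposite roots) or √201, √42 ∈ Q (other pairings), all impossible. Hence [Q(γ):Q] = 4 = [Q(√201, √42):Q], so Q(γ) = Q(√201, √42).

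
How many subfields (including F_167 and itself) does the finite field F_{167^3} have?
F_{167^3} has 2 subfields

The subfields of F_{p^n} are exactly the fields F_{p^d} for d | n (each is the fixed field of the unique index-d subgroup of Gal(F_{p^n}/F_p) ≅ Z/nZ). The divisors of n = 3 are {1, 3}, giving 2 subfields: F_{167^1}, F_{167^3}.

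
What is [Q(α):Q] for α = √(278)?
[Q(α):Q] = 2

[Q(α):Q] equals the degree of the minimal polynomial of α. Here α^2 = 278 and x^2 - 278 is irreducible (d = 278 is squarefree, ≠ 1, hence not a square), so deg(m_α) = 2. Thus [Q(α):Q] = 2.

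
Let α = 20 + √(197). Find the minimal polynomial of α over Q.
m_α(x) = x^2 - 40x + 203

From α - 20 = √(197), squaring gives (α - 20)^2 = 197, i.e. α^2 - 40α + 400 = 197, so α^2 - 40α + 203 = 0. The discriminant of x^2 - 40x + 203 is (-40)^2 - 4·(203) = 1600 - 812 = 788, and 4·(197) is not a perfect square in Q since 197 is squarefree and ≠ 1. Hence x^2 - 40x + 203 is irreducible over Q and is the minimal polynomial of α.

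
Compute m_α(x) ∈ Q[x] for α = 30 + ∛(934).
m_α(x) = x^3 - 90x^2 + 2700x - 27934

Set β = α - 30 = ∛(934), so β^3 = 934. Then (α - 30)^3 - 934 = 0, i.e. α is a root of g(x) = (x - 30)^3 - 934 = x^3 - 90x^2 + 2700x - 27934. Since g(x) = h(x - 30) where h(x) = x^3 - 934, and h is irreducible over Q (because 934 is not a perfect cube, so h has no rational root, and a monic cubic with no rational root is irreducible), g is also irreducible (irreducibility is preserved under the substitution x → x - 30). Hence m_α(x) = x^3 - 90x^2 + 2700x - 27934.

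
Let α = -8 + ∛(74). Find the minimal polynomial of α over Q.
m_α(x) = x^3 + 24x^2 + 192x + 438

Set β = α + 8 = ∛(74), so β^3 = 74. Then (α + 8)^3 - 74 = 0, i.e. α is a root of g(x) = (x + 8)^3 - 74 = x^3 + 24x^2 + 192x + 438. Since g(x) = h(x + 8) where h(x) = x^3 - 74, and h is irreducible over Q (because 74 is not a perfect cube, so h has no rational root, and a monic cubic with no rational root is irreducible), g is also irreducible (irreducibility is preserved under the substitution x → x + 8). Hence m_α(x) = x^3 + 24x^2 + 192x + 438.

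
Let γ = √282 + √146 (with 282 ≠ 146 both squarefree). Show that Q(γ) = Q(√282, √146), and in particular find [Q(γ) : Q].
[Q(γ) : Q] = 4 (equivalently, Q(γ) = Q(√282, √146))

Obviously Q(γ) ⊆ Q(√282, √146), and [Q(√282, √146):Q] = 4 (since 282, 146 are distinct squarefree integers > 1 with 41172 not a perfect square). To show equality we compute the minimal polynomial of γ. From γ = √282 + √146: γ^2 = 282 + 2√(41172) + 146 = 428 + 2√(41172), so γ^2 - 428 = 2√(41172); squaring, (γ^2 - 428)^2 = 4·41172, i.e. γ^4 - 856γ^2 + 183184 - 164688 = 0, i.e. γ^4 - 856γ^2 + 18496 = 0. So γ is a root of x^4 - 856x^2 + 18496. This polynomial is irreducible over Q: it has no rational root (each ±√282 ± √146 is irrational), and any factorization into two quadratics over Q would force √(41172) ∈ Q (pairing opposite roots) or √282, √146 ∈ Q (other pairings), all impossible. Hence [Q(γ):Q] = 4 = [Q(√282, √146):Q], so Q(γ) = Q(√282, √146).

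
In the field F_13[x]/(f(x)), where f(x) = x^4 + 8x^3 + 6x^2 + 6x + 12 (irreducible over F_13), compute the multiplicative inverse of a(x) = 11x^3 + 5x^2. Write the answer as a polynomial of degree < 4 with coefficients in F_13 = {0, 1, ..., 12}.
a(x)^(-1) ≡ 12x^3 + 6x^2 + 4x + 8 (mod f(x))

Since f is irreducible over F_13, F_13[x]/(f) is a field and a(x) ≠ 0 has an inverse. Apply the extended Euclidean algorithm to f(x) and a(x) in F_13[x]: f(x) = (6x + 11)·a(x) + (3x^2 + 6x + 12);  a(x) = (8x + 3)·(3x^2 + 6x + 12) + (3x + 3);  (3x^2 + 6x + 12) = (x + 1)·(3x + 3) + (9). The last nonzero remainder is the constant 9 = gcd(f, a) in F_13. Back-substituting through the division chain expresses 9 = s(x)·a(x) + t(x)·f(x) with s(x) ≡ 4x^3 + 2x^2 + 10x + 7 (mod f), so (4x^3 + 2x^2 + 10x + 7)·a(x) ≡ 9 (mod f). Multiplying by 9^(-1) ≡ 3 in F_13 gives a(x)^(-1) ≡ 3·(4x^3 + 2x^2 + 10x + 7) ≡ 12x^3 + 6x^2 + 4x + 8 (mod f). Check: (11x^3 + 5x^2)·(12x^3 + 6x^2 + 4x + 8) = 2x^6 + 9x^5 + 9x^4 + 4x^3 + x^2 ≡ 1 (mod x^4 + 8x^3 + 6x^2 + 6x + 12).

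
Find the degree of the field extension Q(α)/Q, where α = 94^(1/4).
[Q(α):Q] = 4

α is a root of x^4 - 94. By Eisenstein's criterion at the prime p = 2 (which divides the constant term 94 but p^2 = 4 does not, since 94 is squarefree), x^4 - 94 is irreducible over Q. Hence [Q(α):Q] = 4.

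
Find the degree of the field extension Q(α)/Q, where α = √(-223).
[Q(α):Q] = 2

[Q(α):Q] equals the degree of the minimal polynomial of α. Here α^2 = -223 and x^2 + 223 is irreducible (d = -223 is squarefree, ≠ 1, hence not a square), so deg(m_α) = 2. Thus [Q(α):Q] = 2.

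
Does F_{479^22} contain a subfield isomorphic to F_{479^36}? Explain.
No: F_{479^36} is not a subfield of F_{479^22}

F_{p^m} embeds in F_{p^n} iff m | n. Here 36 ∤ 22 (since 22 = 0·36 + 22 with remainder 22 ≠ 0), so F_{479^36} is not a subfield of F_{479^22}. Equivalently: if it were, the tower law would give 36 = [F_{479^36}:F_479] dividing [F_{479^22}:F_479] = 22, contradiction.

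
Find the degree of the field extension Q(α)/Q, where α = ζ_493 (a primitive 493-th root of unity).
[Q(α):Q] = 448

The minimal polynomial of ζ_493 over Q is the 493-th cyclotomic polynomial Φ_493(x), which is irreducible over Q and has degree φ(493) = 448. Hence [Q(α):Q] = φ(493) = 448.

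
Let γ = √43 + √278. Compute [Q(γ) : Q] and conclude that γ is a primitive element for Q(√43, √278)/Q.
[Q(γ) : Q] = 4 (equivalently, Q(γ) = Q(√43, √278))

Obviously Q(γ) ⊆ Q(√43, √278), and [Q(√43, √278):Q] = 4 (since 43, 278 are distinct squarefree integers > 1 with 11954 not a perfect square). To show equality we compute the minimal polynomial of γ. From γ = √43 + √278: γ^2 = 43 + 2√(11954) + 278 = 321 + 2√(11954), so γ^2 - 321 = 2√(11954); squaring, (γ^2 - 321)^2 = 4·11954, i.e. γ^4 - 642γ^2 + 103041 - 47816 = 0, i.e. γ^4 - 642γ^2 + 55225 = 0. So γ is a root of x^4 - 642x^2 + 55225. This polynomial is irreducible over Q: it has no rational root (each ±√43 ± √278 is irrational), and any factorization into two quadratics over Q would force √(11954) ∈ Q (pairing opposite roots) or √43, √278 ∈ Q (other pairings), all impossible. Hence [Q(γ):Q] = 4 = [Q(√43, √278):Q], so Q(γ) = Q(√43, √278).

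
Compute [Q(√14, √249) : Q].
[Q(√14, √249) : Q] = 4

[Q(√14):Q] = 2 (min poly x^2 - 14, irreducible since 14 is squarefree > 1). For the top step, suppose √249 ∈ Q(√14), say √249 = c + d√14 with c, d ∈ Q. Squaring: 249 = c^2 + 14d^2 + 2cd√14. Since √14 ∉ Q this forces 2cd = 0. If d = 0 then √249 = c ∈ Q, contradicting 249 squarefree > 1. If c = 0 then 249 = 14d^2, so 14·249 = (14d)^2 is a perfect square in Q — but 14·249 = 3486 is not a perfect square (since 14 and 249 are distinct squarefree integers). Contradiction. Hence √249 ∉ Q(√14), so x^2 - 249 stays irreducible over Q(√14) and [Q(√14, √249) : Q(√14)] = 2. By the tower law, [Q(√14, √249) : Q] = 2 · 2 = 4.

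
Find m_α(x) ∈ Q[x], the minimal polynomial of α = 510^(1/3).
m_α(x) = x^3 - 510

α satisfies α^3 = 510, so x^3 - 510 annihilates α. By the rational root test, a rational root p/q (in lowest terms) of x^3 - 510 would satisfy p^3 = 510 q^3, forcing q = 1 and p^3 = 510; but 510 is not a perfect cube, contradiction. A monic cubic over Q with no rational root is irreducible (any nontrivial factorization would include a linear factor). Hence x^3 - 510 is the minimal polynomial of α, and in particular [Q(α):Q] = 3.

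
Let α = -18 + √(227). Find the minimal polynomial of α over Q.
m_α(x) = x^2 + 36x + 97

From α + 18 = √(227), squaring gives (α + 18)^2 = 227, i.e. α^2 + 36α + 324 = 227, so α^2 + 36α + 97 = 0. The discriminant of x^2 + 36x + 97 is (36)^2 - 4·(97) = 1296 - 388 = 908, and 4·(227) is not a perfect square in Q since 227 is squarefree and ≠ 1. Hence x^2 + 36x + 97 is irreducible over Q and is the minimal polynomial of α.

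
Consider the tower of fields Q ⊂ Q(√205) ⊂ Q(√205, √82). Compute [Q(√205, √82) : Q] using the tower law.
[Q(√205, √82) : Q] = 4

[Q(√205):Q] = 2 (min poly x^2 - 205, irreducible since 205 is squarefree > 1). For the top step, suppose √82 ∈ Q(√205), say √82 = c + d√205 with c, d ∈ Q. Squaring: 82 = c^2 + 205d^2 + 2cd√205. Since √205 ∉ Q this forces 2cd = 0. If d = 0 then √82 = c ∈ Q, contradicting 82 squarefree > 1. If c = 0 then 82 = 205d^2, so 205·82 = (205d)^2 is a perfect square in Q — but 205·82 = 16810 is not a perfect square (since 205 and 82 are distinct squarefree integers). Contradiction. Hence √82 ∉ Q(√205), so x^2 - 82 stays irreducible over Q(√205) and [Q(√205, √82) : Q(√205)] = 2. By the tower law, [Q(√205, √82) : Q] = 2 · 2 = 4.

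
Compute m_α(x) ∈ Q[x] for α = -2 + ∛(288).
m_α(x) = x^3 + 6x^2 + 12x - 280

Set β = α + 2 = ∛(288), so β^3 = 288. Then (α + 2)^3 - 288 = 0, i.e. α is a root of g(x) = (x + 2)^3 - 288 = x^3 + 6x^2 + 12x - 280. Since g(x) = h(x + 2) where h(x) = x^3 - 288, and h is irreducible over Q (because 288 is not a perfect cube, so h has no rational root, and a monic cubic with no rational root is irreducible), g is also irreducible (irreducibility is preserved under the substitution x → x + 2). Hence m_α(x) = x^3 + 6x^2 + 12x - 280.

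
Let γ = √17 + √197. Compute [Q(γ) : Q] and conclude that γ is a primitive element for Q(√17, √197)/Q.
[Q(γ) : Q] = 4 (equivalently, Q(γ) = Q(√17, √197))

Obviously Q(γ) ⊆ Q(√17, √197), and [Q(√17, √197):Q] = 4 (since 17, 197 are distinct squarefree integers > 1 with 3349 not a perfect square). To show equality we compute the minimal polynomial of γ. From γ = √17 + √197: γ^2 = 17 + 2√(3349) + 197 = 214 + 2√(3349), so γ^2 - 214 = 2√(3349); squaring, (γ^2 - 214)^2 = 4·3349, i.e. γ^4 - 428γ^2 + 45796 - 13396 = 0, i.e. γ^4 - 428γ^2 + 32400 = 0. So γ is a root of x^4 - 428x^2 + 32400. This polynomial is irreducible over Q: it has no rational root (each ±√17 ± √197 is irrational), and any factorization into two quadratics over Q would force √(3349) ∈ Q (pairing opposite roots) or √17, √197 ∈ Q (other pairings), all impossible. Hence [Q(γ):Q] = 4 = [Q(√17, √197):Q], so Q(γ) = Q(√17, √197).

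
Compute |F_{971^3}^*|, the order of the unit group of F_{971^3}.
|F_{971^3}^*| = 915498610

F_{971^3} has 971^3 = 915498611 elements; its multiplicative group consists of all nonzero elements, so |F_{971^3}^*| = 915498611 - 1 = 915498610. (It is cyclic since any finite subgroup of the multiplicative group of a field is cyclic.)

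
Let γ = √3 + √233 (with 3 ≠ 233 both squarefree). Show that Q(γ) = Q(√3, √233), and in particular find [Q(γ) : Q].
[Q(γ) : Q] = 4 (equivalently, Q(γ) = Q(√3, √233))

Obviously Q(γ) ⊆ Q(√3, √233), and [Q(√3, √233):Q] = 4 (since 3, 233 are distinct squarefree integers > 1 with 699 not a perfect square). To show equality we compute the minimal polynomial of γ. From γ = √3 + √233: γ^2 = 3 + 2√(699) + 233 = 236 + 2√(699), so γ^2 - 236 = 2√(699); squaring, (γ^2 - 236)^2 = 4·699, i.e. γ^4 - 472γ^2 + 55696 - 2796 = 0, i.e. γ^4 - 472γ^2 + 52900 = 0. So γ is a root of x^4 - 472x^2 + 52900. This polynomial is irreducible over Q: it has no rational root (each ±√3 ± √233 is irrational), and any factorization into two quadratics over Q would force √(699) ∈ Q (pairing opposite roots) or √3, √233 ∈ Q (other pairings), all impossible. Hence [Q(γ):Q] = 4 = [Q(√3, √233):Q], so Q(γ) = Q(√3, √233).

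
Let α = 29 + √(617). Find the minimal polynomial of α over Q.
m_α(x) = x^2 - 58x + 224

From α - 29 = √(617), squaring gives (α - 29)^2 = 617, i.e. α^2 - 58α + 841 = 617, so α^2 - 58α + 224 = 0. The discriminant of x^2 - 58x + 224 is (-58)^2 - 4·(224) = 3364 - 896 = 2468, and 4·(617) is not a perfect square in Q since 617 is squarefree and ≠ 1. Hence x^2 - 58x + 224 is irreducible over Q and is the minimal polynomial of α.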